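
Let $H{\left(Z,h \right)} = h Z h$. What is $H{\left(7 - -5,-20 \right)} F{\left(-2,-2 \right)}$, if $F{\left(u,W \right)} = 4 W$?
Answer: $-38400$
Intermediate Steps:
$H{\left(Z,h \right)} = Z h^{2}$
$H{\left(7 - -5,-20 \right)} F{\left(-2,-2 \right)} = \left(7 - -5\right) \left(-20\right)^{2} \cdot 4 \left(-2\right) = \left(7 + 5\right) 400 \left(-8\right) = 12 \cdot 400 \left(-8\right) = 4800 \left(-8\right) = -38400$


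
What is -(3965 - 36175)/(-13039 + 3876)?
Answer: -32210/9163 ≈ -3.5152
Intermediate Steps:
-(3965 - 36175)/(-13039 + 3876) = -(-32210)/(-9163) = -(-32210)*(-1)/9163 = -1*32210/9163 = -32210/9163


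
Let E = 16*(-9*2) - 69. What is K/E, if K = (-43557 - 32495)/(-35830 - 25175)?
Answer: -76052/21778785 ≈ -0.0034920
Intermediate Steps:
E = -357 (E = 16*(-18) - 69 = -288 - 69 = -357)
K = 76052/61005 (K = -76052/(-61005) = -76052*(-1/61005) = 76052/61005 ≈ 1.2467)
K/E = (76052/61005)/(-357) = (76052/61005)*(-1/357) = -76052/21778785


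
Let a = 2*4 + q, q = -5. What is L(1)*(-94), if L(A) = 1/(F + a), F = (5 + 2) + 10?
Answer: -47/10 ≈ -4.7000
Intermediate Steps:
a = 3 (a = 2*4 - 5 = 8 - 5 = 3)
F = 17 (F = 7 + 10 = 17)
L(A) = 1/20 (L(A) = 1/(17 + 3) = 1/20)
L(1)*(-94) = (1/20)*(-94) = -47/10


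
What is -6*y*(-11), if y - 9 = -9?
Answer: 0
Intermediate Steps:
y = 0 (y = 9 - 9 = 0)
-6*y*(-11) = -0*(-11) = -6*0 = 0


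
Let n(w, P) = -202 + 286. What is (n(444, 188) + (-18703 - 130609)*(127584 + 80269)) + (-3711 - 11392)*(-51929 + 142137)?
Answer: -32397358476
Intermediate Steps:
n(w, P) = 84
(n(444, 188) + (-18703 - 130609)*(127584 + 80269)) + (-3711 - 11392)*(-51929 + 142137) = (84 + (-18703 - 130609)*(127584 + 80269)) + (-3711 - 11392)*(-51929 + 142137) = (84 - 149312*207853) - 15103*90208 = (84 - 31034947136) - 1362411424 = -31034947052 - 1362411424 = -32397358476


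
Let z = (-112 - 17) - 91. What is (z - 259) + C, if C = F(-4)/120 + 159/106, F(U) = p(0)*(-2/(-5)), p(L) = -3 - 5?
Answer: -71629/150 ≈ -477.53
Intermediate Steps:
p(L) = -8
F(U) = -16/5 (F(U) = -(-16)/(-5) = -(-16)*(-1)/5 = -8*⅖ = -16/5)
C = 221/150 (C = -16/5/120 + 159/106 = -16/5*1/120 + 159*(1/106) = -2/75 + 3/2 = 221/150 ≈ 1.4733)
z = -220 (z = -129 - 91 = -220)
(z - 259) + C = (-220 - 259) + 221/150 = -479 + 221/150 = -71629/150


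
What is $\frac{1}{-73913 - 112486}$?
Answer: $- \frac{1}{186399} \approx -5.3648 \cdot 10^{-6}$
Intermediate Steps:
$\frac{1}{-73913 - 112486} = \frac{1}{-186399} = - \frac{1}{186399}$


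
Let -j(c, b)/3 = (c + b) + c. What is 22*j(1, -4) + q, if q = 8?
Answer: 140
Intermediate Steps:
j(c, b) = -6*c - 3*b (j(c, b) = -3*((c + b) + c) = -3*((b + c) + c) = -3*(b + 2*c) = -6*c - 3*b)
22*j(1, -4) + q = 22*(-6*1 - 3*(-4)) + 8 = 22*(-6 + 12) + 8 = 22*6 + 8 = 132 + 8 = 140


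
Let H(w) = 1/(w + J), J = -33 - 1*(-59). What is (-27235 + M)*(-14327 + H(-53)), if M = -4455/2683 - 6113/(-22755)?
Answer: 128646278990932286/329678991 ≈ 3.9022e+8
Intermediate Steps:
J = 26 (J = -33 + 59 = 26)
M = -84972346/61051665 (M = -4455*1/2683 - 6113*(-1/22755) = -4455/2683 + 6113/22755 = -84972346/61051665 ≈ -1.3918)
H(w) = 1/(26 + w) (H(w) = 1/(w + 26) = 1/(26 + w))
(-27235 + M)*(-14327 + H(-53)) = (-27235 - 84972346/61051665)*(-14327 + 1/(26 - 53)) = -1662827068621*(-14327 + 1/(-27))/61051665 = -1662827068621*(-14327 - 1/27)/61051665 = -1662827068621/61051665*(-386830/27) = 128646278990932286/329678991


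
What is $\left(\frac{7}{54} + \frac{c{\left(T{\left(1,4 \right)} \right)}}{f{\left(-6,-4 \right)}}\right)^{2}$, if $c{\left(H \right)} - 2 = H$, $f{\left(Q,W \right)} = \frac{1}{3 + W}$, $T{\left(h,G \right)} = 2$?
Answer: $\frac{43681}{2916} \approx 14.98$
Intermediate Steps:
$c{\left(H \right)} = 2 + H$
$\left(\frac{7}{54} + \frac{c{\left(T{\left(1,4 \right)} \right)}}{f{\left(-6,-4 \right)}}\right)^{2} = \left(\frac{7}{54} + \frac{2 + 2}{\frac{1}{3 - 4}}\right)^{2} = \left(7 \cdot \frac{1}{54} + \frac{4}{\frac{1}{-1}}\right)^{2} = \left(\frac{7}{54} + \frac{4}{-1}\right)^{2} = \left(\frac{7}{54} + 4 \left(-1\right)\right)^{2} = \left(\frac{7}{54} - 4\right)^{2} = \left(- \frac{209}{54}\right)^{2} = \frac{43681}{2916}$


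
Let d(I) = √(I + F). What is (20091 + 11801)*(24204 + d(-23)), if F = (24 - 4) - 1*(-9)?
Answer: 771913968 + 31892*√6 ≈ 7.7199e+8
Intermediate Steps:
F = 29 (F = 20 + 9 = 29)
d(I) = √(29 + I) (d(I) = √(I + 29) = √(29 + I))
(20091 + 11801)*(24204 + d(-23)) = (20091 + 11801)*(24204 + √(29 - 23)) = 31892*(24204 + √6) = 771913968 + 31892*√6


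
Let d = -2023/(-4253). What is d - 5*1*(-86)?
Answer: 1830813/4253 ≈ 430.48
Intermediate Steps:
d = 2023/4253 (d = -2023*(-1/4253) = 2023/4253 ≈ 0.47566)
d - 5*1*(-86) = 2023/4253 - 5*1*(-86) = 2023/4253 - 5*(-86) = 2023/4253 + 430 = 1830813/4253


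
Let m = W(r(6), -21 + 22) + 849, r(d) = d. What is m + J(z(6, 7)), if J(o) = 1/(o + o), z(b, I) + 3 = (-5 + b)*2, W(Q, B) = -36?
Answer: 1625/2 ≈ 812.50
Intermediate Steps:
z(b, I) = -13 + 2*b (z(b, I) = -3 + (-5 + b)*2 = -3 + (-10 + 2*b) = -13 + 2*b)
J(o) = 1/(2*o)
m = 813 (m = -36 + 849 = 813)
m + J(z(6, 7)) = 813 + 1/(2*(-13 + 2*6)) = 813 + 1/(2*(-13 + 12)) = 813 + (½)/(-1) = 813 + (½)*(-1) = 813 - ½ = 1625/2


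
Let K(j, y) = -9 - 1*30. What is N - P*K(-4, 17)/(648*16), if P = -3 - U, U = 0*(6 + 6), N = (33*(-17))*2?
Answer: -1292557/1152 ≈ -1122.0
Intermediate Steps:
K(j, y) = -39 (K(j, y) = -9 - 30 = -39)
N = -1122 (N = -561*2 = -1122)
U = 0 (U = 0*12 = 0)
P = -3 (P = -3 - 1*0 = -3 + 0 = -3)
N - P*K(-4, 17)/(648*16) = -1122 - (-3*(-39))/(648*16) = -1122 - 117/10368 = -1122 - 1*13/1152 = -1122 - 13/1152 = -1292557/1152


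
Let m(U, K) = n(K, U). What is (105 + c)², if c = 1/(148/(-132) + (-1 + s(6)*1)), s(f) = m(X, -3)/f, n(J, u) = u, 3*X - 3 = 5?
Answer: 300363561/27556 ≈ 10900.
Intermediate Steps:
X = 8/3 (X = 1 + (⅓)*5 = 1 + 5/3 = 8/3 ≈ 2.6667)
m(U, K) = U
s(f) = 8/(3*f)
c = -99/166 (c = 1/(148/(-132) + (-1 + ((8/3)/6)*1)) = 1/(148*(-1/132) + (-1 + ((8/3)*(⅙))*1)) = 1/(-37/33 + (-1 + (4/9)*1)) = 1/(-37/33 + (-1 + 4/9)) = 1/(-37/33 - 5/9) = 1/(-166/99) = -99/166 ≈ -0.59639)
(105 + c)² = (105 - 99/166)² = (17331/166)² = 300363561/27556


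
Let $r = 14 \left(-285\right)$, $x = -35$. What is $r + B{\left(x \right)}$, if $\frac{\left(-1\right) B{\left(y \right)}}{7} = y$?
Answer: $-3745$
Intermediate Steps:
$B{\left(y \right)} = - 7 y$
$r = -3990$
$r + B{\left(x \right)} = -3990 - -245 = -3990 + 245 = -3745$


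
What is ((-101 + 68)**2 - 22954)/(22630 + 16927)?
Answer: -21865/39557 ≈ -0.55275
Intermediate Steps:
((-101 + 68)**2 - 22954)/(22630 + 16927) = ((-33)**2 - 22954)/39557 = (1089 - 22954)*(1/39557) = -21865*1/39557 = -21865/39557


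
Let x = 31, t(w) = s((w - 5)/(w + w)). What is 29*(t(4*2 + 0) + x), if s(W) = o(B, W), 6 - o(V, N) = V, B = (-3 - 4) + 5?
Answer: 1131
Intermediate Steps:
B = -2 (B = -7 + 5 = -2)
o(V, N) = 6 - V
s(W) = 8 (s(W) = 6 - 1*(-2) = 6 + 2 = 8)
t(w) = 8
29*(t(4*2 + 0) + x) = 29*(8 + 31) = 29*39 = 1131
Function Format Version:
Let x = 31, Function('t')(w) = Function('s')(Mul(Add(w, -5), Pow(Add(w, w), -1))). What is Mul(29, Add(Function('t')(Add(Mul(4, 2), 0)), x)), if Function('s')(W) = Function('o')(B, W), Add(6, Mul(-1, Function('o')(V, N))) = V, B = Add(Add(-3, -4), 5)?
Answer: 1131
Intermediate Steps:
B = -2 (B = Add(-7, 5) = -2)
Function('o')(V, N) = Add(6, Mul(-1, V))
Function('s')(W) = 8 (Function('s')(W) = Add(6, Mul(-1, -2)) = Add(6, 2) = 8)
Function('t')(w) = 8
Mul(29, Add(Function('t')(Add(Mul(4, 2), 0)), x)) = Mul(29, Add(8, 31)) = Mul(29, 39) = 1131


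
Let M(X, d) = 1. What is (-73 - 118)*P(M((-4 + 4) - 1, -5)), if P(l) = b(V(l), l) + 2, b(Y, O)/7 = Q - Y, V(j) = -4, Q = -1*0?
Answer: -5730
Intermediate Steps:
Q = 0
b(Y, O) = -7*Y (b(Y, O) = 7*(0 - Y) = 7*(-Y) = -7*Y)
P(l) = 30 (P(l) = -7*(-4) + 2 = 28 + 2 = 30)
(-73 - 118)*P(M((-4 + 4) - 1, -5)) = (-73 - 118)*30 = -191*30 = -5730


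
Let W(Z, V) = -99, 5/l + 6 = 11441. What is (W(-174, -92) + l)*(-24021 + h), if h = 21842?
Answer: 493351748/2287 ≈ 2.1572e+5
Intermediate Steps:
l = 1/2287 (l = 5/(-6 + 11441) = 5/11435 = 5*(1/11435) = 1/2287 ≈ 0.00043725)
(W(-174, -92) + l)*(-24021 + h) = (-99 + 1/2287)*(-24021 + 21842) = -226412/2287*(-2179) = 493351748/2287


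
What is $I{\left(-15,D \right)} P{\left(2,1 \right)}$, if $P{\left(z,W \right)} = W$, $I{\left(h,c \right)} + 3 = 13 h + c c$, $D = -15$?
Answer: $27$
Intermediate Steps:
$I{\left(h,c \right)} = -3 + c^{2} + 13 h$ ($I{\left(h,c \right)} = -3 + \left(13 h + c c\right) = -3 + \left(13 h + c^{2}\right) = -3 + \left(c^{2} + 13 h\right) = -3 + c^{2} + 13 h$)
$I{\left(-15,D \right)} P{\left(2,1 \right)} = \left(-3 + \left(-15\right)^{2} + 13 \left(-15\right)\right) 1 = \left(-3 + 225 - 195\right) 1 = 27 \cdot 1 = 27$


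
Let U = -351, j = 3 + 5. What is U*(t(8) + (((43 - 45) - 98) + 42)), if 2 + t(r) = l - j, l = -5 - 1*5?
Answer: 27378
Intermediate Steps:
l = -10 (l = -5 - 5 = -10)
j = 8
t(r) = -20 (t(r) = -2 + (-10 - 1*8) = -2 + (-10 - 8) = -2 - 18 = -20)
U*(t(8) + (((43 - 45) - 98) + 42)) = -351*(-20 + (((43 - 45) - 98) + 42)) = -351*(-20 + ((-2 - 98) + 42)) = -351*(-20 + (-100 + 42)) = -351*(-20 - 58) = -351*(-78) = 27378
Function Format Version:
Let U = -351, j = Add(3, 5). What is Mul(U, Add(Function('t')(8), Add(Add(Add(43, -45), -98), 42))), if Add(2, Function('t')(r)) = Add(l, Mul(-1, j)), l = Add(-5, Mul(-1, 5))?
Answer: 27378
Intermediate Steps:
l = -10 (l = Add(-5, -5) = -10)
j = 8
Function('t')(r) = -20 (Function('t')(r) = Add(-2, Add(-10, Mul(-1, 8))) = Add(-2, Add(-10, -8)) = Add(-2, -18) = -20)
Mul(U, Add(Function('t')(8), Add(Add(Add(43, -45), -98), 42))) = Mul(-351, Add(-20, Add(Add(Add(43, -45), -98), 42))) = Mul(-351, Add(-20, Add(Add(-2, -98), 42))) = Mul(-351, Add(-20, Add(-100, 42))) = Mul(-351, Add(-20, -58)) = Mul(-351, -78) = 27378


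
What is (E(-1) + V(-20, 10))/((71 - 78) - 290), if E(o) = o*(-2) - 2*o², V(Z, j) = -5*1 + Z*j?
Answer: 205/297 ≈ 0.69024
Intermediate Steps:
V(Z, j) = -5 + Z*j
E(o) = -2*o - 2*o²
(E(-1) + V(-20, 10))/((71 - 78) - 290) = (-2*(-1)*(1 - 1) + (-5 - 20*10))/((71 - 78) - 290) = (-2*(-1)*0 + (-5 - 200))/(-7 - 290) = (0 - 205)/(-297) = -205*(-1/297) = 205/297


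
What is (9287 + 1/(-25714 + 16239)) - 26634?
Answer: -164362826/9475 ≈ -17347.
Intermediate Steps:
(9287 + 1/(-25714 + 16239)) - 26634 = (9287 + 1/(-9475)) - 26634 = (9287 - 1/9475) - 26634 = 87994324/9475 - 26634 = -164362826/9475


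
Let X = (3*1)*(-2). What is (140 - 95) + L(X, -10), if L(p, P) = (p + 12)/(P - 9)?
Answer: 849/19 ≈ 44.684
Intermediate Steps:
X = -6 (X = 3*(-2) = -6)
L(p, P) = (12 + p)/(-9 + P)
(140 - 95) + L(X, -10) = (140 - 95) + (12 - 6)/(-9 - 10) = 45 + 6/(-19) = 45 - 1/19*6 = 45 - 6/19 = 849/19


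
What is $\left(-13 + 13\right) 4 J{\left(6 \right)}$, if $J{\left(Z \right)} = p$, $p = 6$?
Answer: $0$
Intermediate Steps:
$J{\left(Z \right)} = 6$
$\left(-13 + 13\right) 4 J{\left(6 \right)} = \left(-13 + 13\right) 4 \cdot 6 = 0 \cdot 4 \cdot 6 = 0 \cdot 6 = 0$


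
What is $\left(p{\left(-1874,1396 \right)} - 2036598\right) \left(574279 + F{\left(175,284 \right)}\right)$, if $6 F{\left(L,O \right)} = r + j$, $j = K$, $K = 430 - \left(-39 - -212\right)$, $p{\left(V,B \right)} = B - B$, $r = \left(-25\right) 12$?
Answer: $-1169560867223$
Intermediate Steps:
$r = -300$
$p{\left(V,B \right)} = 0$
$K = 257$ ($K = 430 - \left(-39 + 212\right) = 430 - 173 = 257$)
$j = 257$
$F{\left(L,O \right)} = - \frac{43}{6}$ ($F{\left(L,O \right)} = \frac{-300 + 257}{6} = \frac{1}{6} \left(-43\right) = - \frac{43}{6}$)
$\left(p{\left(-1874,1396 \right)} - 2036598\right) \left(574279 + F{\left(175,284 \right)}\right) = \left(0 - 2036598\right) \left(574279 - \frac{43}{6}\right) = \left(-2036598\right) \frac{3445631}{6} = -1169560867223$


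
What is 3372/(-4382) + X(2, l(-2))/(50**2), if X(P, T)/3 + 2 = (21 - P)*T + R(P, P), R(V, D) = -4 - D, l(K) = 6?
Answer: -1759131/2738750 ≈ -0.64231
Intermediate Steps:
X(P, T) = -18 - 3*P + 3*T*(21 - P) (X(P, T) = -6 + 3*((21 - P)*T + (-4 - P)) = -6 + 3*(T*(21 - P) + (-4 - P)) = -6 + 3*(-4 - P + T*(21 - P)) = -6 + (-12 - 3*P + 3*T*(21 - P)) = -18 - 3*P + 3*T*(21 - P))
3372/(-4382) + X(2, l(-2))/(50**2) = 3372/(-4382) + (-18 - 3*2 + 63*6 - 3*2*6)/(50**2) = 3372*(-1/4382) + (-18 - 6 + 378 - 36)/2500 = -1686/2191 + 318*(1/2500) = -1686/2191 + 159/1250 = -1759131/2738750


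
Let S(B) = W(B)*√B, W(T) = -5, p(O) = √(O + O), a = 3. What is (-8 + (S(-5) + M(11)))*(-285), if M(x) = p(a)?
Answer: 2280 - 285*√6 + 1425*I*√5 ≈ 1581.9 + 3186.4*I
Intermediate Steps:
p(O) = √2*√O (p(O) = √(2*O) = √2*√O)
M(x) = √6 (M(x) = √2*√3 = √6)
S(B) = -5*√B
(-8 + (S(-5) + M(11)))*(-285) = (-8 + (-5*I*√5 + √6))*(-285) = (-8 + (√6 - 5*I*√5))*(-285) = (-8 + √6 - 5*I*√5)*(-285) = 2280 - 285*√6 + 1425*I*√5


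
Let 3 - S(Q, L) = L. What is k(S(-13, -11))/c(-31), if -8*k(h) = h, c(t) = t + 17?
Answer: 1/8 ≈ 0.12500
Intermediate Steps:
S(Q, L) = 3 - L
c(t) = 17 + t
k(h) = -h/8
k(S(-13, -11))/c(-31) = (-(3 - 1*(-11))/8)/(17 - 31) = -(3 + 11)/8/(-14) = -1/8*14*(-1/14) = -7/4*(-1/14) = 1/8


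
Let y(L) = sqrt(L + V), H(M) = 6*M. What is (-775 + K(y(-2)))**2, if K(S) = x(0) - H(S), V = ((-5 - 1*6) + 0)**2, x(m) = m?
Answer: 604909 + 9300*sqrt(119) ≈ 7.0636e+5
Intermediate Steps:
V = 121 (V = ((-5 - 6) + 0)**2 = (-11 + 0)**2 = (-11)**2 = 121)
y(L) = sqrt(121 + L) (y(L) = sqrt(L + 121) = sqrt(121 + L))
K(S) = -6*S (K(S) = 0 - 6*S = -6*S)
(-775 + K(y(-2)))**2 = (-775 - 6*sqrt(121 - 2))**2 = (-775 - 6*sqrt(119))**2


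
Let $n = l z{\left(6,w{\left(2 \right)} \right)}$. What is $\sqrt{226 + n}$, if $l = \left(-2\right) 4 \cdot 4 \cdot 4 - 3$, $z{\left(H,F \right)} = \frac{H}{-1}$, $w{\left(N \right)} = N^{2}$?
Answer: $2 \sqrt{253} \approx 31.812$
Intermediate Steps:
$z{\left(H,F \right)} = - H$ ($z{\left(H,F \right)} = H \left(-1\right) = - H$)
$l = -131$ ($l = \left(-8\right) 4 \cdot 4 - 3 = \left(-32\right) 4 - 3 = -128 - 3 = -131$)
$n = 786$ ($n = - 131 \left(\left(-1\right) 6\right) = \left(-131\right) \left(-6\right) = 786$)
$\sqrt{226 + n} = \sqrt{226 + 786} = \sqrt{1012} = 2 \sqrt{253}$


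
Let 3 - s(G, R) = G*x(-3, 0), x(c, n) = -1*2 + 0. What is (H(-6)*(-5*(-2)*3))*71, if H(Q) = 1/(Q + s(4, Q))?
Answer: 426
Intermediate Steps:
x(c, n) = -2 (x(c, n) = -2 + 0 = -2)
s(G, R) = 3 + 2*G (s(G, R) = 3 - G*(-2) = 3 - (-2)*G = 3 + 2*G)
H(Q) = 1/(11 + Q) (H(Q) = 1/(Q + (3 + 2*4)) = 1/(Q + (3 + 8)) = 1/(Q + 11) = 1/(11 + Q))
(H(-6)*(-5*(-2)*3))*71 = ((-5*(-2)*3)/(11 - 6))*71 = ((10*3)/5)*71 = ((⅕)*30)*71 = 6*71 = 426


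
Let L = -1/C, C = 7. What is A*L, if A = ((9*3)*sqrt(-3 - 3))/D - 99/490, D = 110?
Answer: 99/3430 - 27*I*sqrt(6)/770 ≈ 0.028863 - 0.085891*I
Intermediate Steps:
L = -1/7 ≈ -0.14286
A = -99/490 + 27*I*sqrt(6)/110 (A = ((9*3)*sqrt(-3 - 3))/110 - 99/490 = (27*sqrt(-6))*(1/110) - 99*1/490 = (27*(I*sqrt(6)))*(1/110) - 99/490 = (27*I*sqrt(6))*(1/110) - 99/490 = 27*I*sqrt(6)/110 - 99/490 = -99/490 + 27*I*sqrt(6)/110 ≈ -0.20204 + 0.60124*I)
A*L = (-99/490 + 27*I*sqrt(6)/110)*(-1/7) = 99/3430 - 27*I*sqrt(6)/770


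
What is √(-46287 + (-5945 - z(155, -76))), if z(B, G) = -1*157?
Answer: 5*I*√2083 ≈ 228.2*I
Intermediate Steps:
z(B, G) = -157
√(-46287 + (-5945 - z(155, -76))) = √(-46287 + (-5945 - 1*(-157))) = √(-46287 + (-5945 + 157)) = √(-46287 - 5788) = √(-52075) = 5*I*√2083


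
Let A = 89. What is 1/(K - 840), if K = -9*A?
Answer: -1/1641 ≈ -0.00060938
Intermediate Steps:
K = -801 (K = -9*89 = -801)
1/(K - 840) = 1/(-801 - 840) = 1/(-1641) = -1/1641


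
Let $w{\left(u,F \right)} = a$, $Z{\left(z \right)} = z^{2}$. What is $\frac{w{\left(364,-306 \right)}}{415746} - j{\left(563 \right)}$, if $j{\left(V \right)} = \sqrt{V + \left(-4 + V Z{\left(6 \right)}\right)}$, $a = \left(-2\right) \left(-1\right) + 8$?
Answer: $\frac{5}{207873} - \sqrt{20827} \approx -144.32$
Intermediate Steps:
$a = 10$ ($a = 2 + 8 = 10$)
$w{\left(u,F \right)} = 10$
$j{\left(V \right)} = \sqrt{-4 + 37 V}$ ($j{\left(V \right)} = \sqrt{V + \left(-4 + V 6^{2}\right)} = \sqrt{V + \left(-4 + V 36\right)} = \sqrt{V + \left(-4 + 36 V\right)} = \sqrt{-4 + 37 V}$)
$\frac{w{\left(364,-306 \right)}}{415746} - j{\left(563 \right)} = \frac{10}{415746} - \sqrt{-4 + 37 \cdot 563} = 10 \cdot \frac{1}{415746} - \sqrt{-4 + 20831} = \frac{5}{207873} - \sqrt{20827}$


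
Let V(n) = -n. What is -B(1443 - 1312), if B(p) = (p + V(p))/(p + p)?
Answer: 0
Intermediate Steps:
B(p) = 0 (B(p) = (p - p)/(p + p) = 0/((2*p)) = 0*(1/(2*p)) = 0)
-B(1443 - 1312) = -1*0 = 0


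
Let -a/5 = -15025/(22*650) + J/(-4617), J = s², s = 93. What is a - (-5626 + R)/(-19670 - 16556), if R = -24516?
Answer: 73282848869/5315006268 ≈ 13.788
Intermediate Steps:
J = 8649 (J = 93² = 8649)
a = 4290025/293436 (a = -5*(-15025/(22*650) + 8649/(-4617)) = -5*(-15025/14300 + 8649*(-1/4617)) = -5*(-15025*1/14300 - 961/513) = -5*(-601/572 - 961/513) = -5*(-858005/293436) = 4290025/293436 ≈ 14.620)
a - (-5626 + R)/(-19670 - 16556) = 4290025/293436 - (-5626 - 24516)/(-19670 - 16556) = 4290025/293436 - (-30142)/(-36226) = 4290025/293436 - (-30142)*(-1)/36226 = 4290025/293436 - 1*15071/18113 = 4290025/293436 - 15071/18113 = 73282848869/5315006268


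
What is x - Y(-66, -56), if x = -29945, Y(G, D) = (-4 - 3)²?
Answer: -29994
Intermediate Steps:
Y(G, D) = 49 (Y(G, D) = (-7)² = 49)
x - Y(-66, -56) = -29945 - 1*49 = -29945 - 49 = -29994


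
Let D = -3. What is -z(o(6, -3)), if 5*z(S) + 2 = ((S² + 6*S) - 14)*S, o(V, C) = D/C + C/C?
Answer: -⅖ ≈ -0.40000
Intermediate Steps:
o(V, C) = 1 - 3/C (o(V, C) = -3/C + C/C = -3/C + 1 = 1 - 3/C)
z(S) = -⅖ + S*(-14 + S² + 6*S)/5 (z(S) = -⅖ + (((S² + 6*S) - 14)*S)/5 = -⅖ + ((-14 + S² + 6*S)*S)/5 = -⅖ + (S*(-14 + S² + 6*S))/5 = -⅖ + S*(-14 + S² + 6*S)/5)
-z(o(6, -3)) = -(-⅖ - 14*(-3 - 3)/(5*(-3)) + ((-3 - 3)/(-3))³/5 + 6*((-3 - 3)/(-3))²/5) = -(-⅖ - (-14)*(-6)/15 + (-⅓*(-6))³/5 + 6*(-⅓*(-6))²/5) = -(-⅖ - 14/5*2 + (⅕)*2³ + (6/5)*2²) = -(-⅖ - 28/5 + (⅕)*8 + (6/5)*4) = -(-⅖ - 28/5 + 8/5 + 24/5) = -1*⅖ = -⅖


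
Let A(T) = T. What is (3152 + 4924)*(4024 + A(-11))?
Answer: 32408988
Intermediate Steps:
(3152 + 4924)*(4024 + A(-11)) = (3152 + 4924)*(4024 - 11) = 8076*4013 = 32408988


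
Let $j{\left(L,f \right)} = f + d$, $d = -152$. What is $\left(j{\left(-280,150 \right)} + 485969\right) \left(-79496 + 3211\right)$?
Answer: $-37071992595$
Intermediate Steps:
$j{\left(L,f \right)} = -152 + f$ ($j{\left(L,f \right)} = f - 152 = -152 + f$)
$\left(j{\left(-280,150 \right)} + 485969\right) \left(-79496 + 3211\right) = \left(\left(-152 + 150\right) + 485969\right) \left(-79496 + 3211\right) = \left(-2 + 485969\right) \left(-76285\right) = 485967 \left(-76285\right) = -37071992595$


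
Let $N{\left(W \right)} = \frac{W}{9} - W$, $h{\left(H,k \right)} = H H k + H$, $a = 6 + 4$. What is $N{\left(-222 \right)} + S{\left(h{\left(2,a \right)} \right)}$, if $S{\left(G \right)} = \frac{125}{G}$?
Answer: $\frac{8413}{42} \approx 200.31$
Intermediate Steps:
$a = 10$
$h{\left(H,k \right)} = H + k H^{2}$ ($h{\left(H,k \right)} = H^{2} k + H = k H^{2} + H = H + k H^{2}$)
$N{\left(W \right)} = - \frac{8 W}{9}$ ($N{\left(W \right)} = W \frac{1}{9} - W = \frac{W}{9} - W = - \frac{8 W}{9}$)
$N{\left(-222 \right)} + S{\left(h{\left(2,a \right)} \right)} = \left(- \frac{8}{9}\right) \left(-222\right) + \frac{125}{2 \left(1 + 2 \cdot 10\right)} = \frac{592}{3} + \frac{125}{2 \left(1 + 20\right)} = \frac{592}{3} + \frac{125}{2 \cdot 21} = \frac{592}{3} + \frac{125}{42} = \frac{8413}{42}$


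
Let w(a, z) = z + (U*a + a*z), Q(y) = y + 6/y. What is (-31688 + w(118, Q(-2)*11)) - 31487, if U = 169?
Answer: -49778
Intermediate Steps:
w(a, z) = z + 169*a + a*z (w(a, z) = z + (169*a + a*z) = z + 169*a + a*z)
(-31688 + w(118, Q(-2)*11)) - 31487 = (-31688 + ((-2 + 6/(-2))*11 + 169*118 + 118*((-2 + 6/(-2))*11))) - 31487 = (-31688 + ((-2 + 6*(-1/2))*11 + 19942 + 118*((-2 + 6*(-1/2))*11))) - 31487 = (-31688 + ((-2 - 3)*11 + 19942 + 118*((-2 - 3)*11))) - 31487 = (-31688 + (-5*11 + 19942 + 118*(-5*11))) - 31487 = (-31688 + (-55 + 19942 + 118*(-55))) - 31487 = (-31688 + (-55 + 19942 - 6490)) - 31487 = (-31688 + 13397) - 31487 = -18291 - 31487 = -49778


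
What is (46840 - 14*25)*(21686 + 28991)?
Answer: 2355973730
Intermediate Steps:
(46840 - 14*25)*(21686 + 28991) = (46840 - 350)*50677 = 46490*50677 = 2355973730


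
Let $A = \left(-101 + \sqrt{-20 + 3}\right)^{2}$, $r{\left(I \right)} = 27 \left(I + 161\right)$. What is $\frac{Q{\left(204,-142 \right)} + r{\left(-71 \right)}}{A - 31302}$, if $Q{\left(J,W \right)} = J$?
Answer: $\frac{1317 i}{- 10559 i + 101 \sqrt{17}} \approx -0.12453 + 0.0049115 i$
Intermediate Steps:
$r{\left(I \right)} = 4347 + 27 I$ ($r{\left(I \right)} = 27 \left(161 + I\right) = 4347 + 27 I$)
$A = \left(-101 + i \sqrt{17}\right)^{2}$ ($A = \left(-101 + \sqrt{-17}\right)^{2} = \left(-101 + i \sqrt{17}\right)^{2} \approx 10184.0 - 832.87 i$)
$\frac{Q{\left(204,-142 \right)} + r{\left(-71 \right)}}{A - 31302} = \frac{204 + \left(4347 + 27 \left(-71\right)\right)}{\left(101 - i \sqrt{17}\right)^{2} - 31302} = \frac{204 + \left(4347 - 1917\right)}{-31302 + \left(101 - i \sqrt{17}\right)^{2}} = \frac{204 + 2430}{-31302 + \left(101 - i \sqrt{17}\right)^{2}} = \frac{2634}{-31302 + \left(101 - i \sqrt{17}\right)^{2}}$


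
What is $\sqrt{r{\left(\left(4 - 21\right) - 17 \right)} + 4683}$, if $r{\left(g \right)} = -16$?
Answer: $\sqrt{4667} \approx 68.315$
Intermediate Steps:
$\sqrt{r{\left(\left(4 - 21\right) - 17 \right)} + 4683} = \sqrt{-16 + 4683} = \sqrt{4667}$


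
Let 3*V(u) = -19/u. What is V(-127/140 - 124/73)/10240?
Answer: 9709/40905216 ≈ 0.00023735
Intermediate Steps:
V(u) = -19/(3*u) (V(u) = (-19/u)/3 = -19/(3*u))
V(-127/140 - 124/73)/10240 = -19/(3*(-127/140 - 124/73))/10240 = -19/(3*(-127*1/140 - 124*1/73))*(1/10240) = -19/(3*(-127/140 - 124/73))*(1/10240) = -19/(3*(-26631/10220))*(1/10240) = -19/3*(-10220/26631)*(1/10240) = (194180/79893)*(1/10240) = 9709/40905216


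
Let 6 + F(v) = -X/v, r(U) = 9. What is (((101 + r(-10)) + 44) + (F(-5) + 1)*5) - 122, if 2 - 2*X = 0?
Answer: 8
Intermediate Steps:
X = 1 (X = 1 - ½*0 = 1 + 0 = 1)
F(v) = -6 - 1/v
(((101 + r(-10)) + 44) + (F(-5) + 1)*5) - 122 = (((101 + 9) + 44) + ((-6 - 1/(-5)) + 1)*5) - 122 = ((110 + 44) + ((-6 - 1*(-⅕)) + 1)*5) - 122 = (154 + ((-6 + ⅕) + 1)*5) - 122 = (154 + (-29/5 + 1)*5) - 122 = (154 - 24/5*5) - 122 = (154 - 24) - 122 = 130 - 122 = 8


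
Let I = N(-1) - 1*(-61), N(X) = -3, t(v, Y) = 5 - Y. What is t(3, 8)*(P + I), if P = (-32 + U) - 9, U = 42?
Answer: -177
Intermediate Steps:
I = 58 (I = -3 - 1*(-61) = -3 + 61 = 58)
P = 1 (P = (-32 + 42) - 9 = 10 - 9 = 1)
t(3, 8)*(P + I) = (5 - 1*8)*(1 + 58) = (5 - 8)*59 = -3*59 = -177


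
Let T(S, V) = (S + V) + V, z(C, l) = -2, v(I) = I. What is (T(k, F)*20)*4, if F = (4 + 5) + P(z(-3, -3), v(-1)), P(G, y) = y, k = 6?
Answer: 1760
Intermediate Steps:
F = 8 (F = (4 + 5) - 1 = 9 - 1 = 8)
T(S, V) = S + 2*V
(T(k, F)*20)*4 = ((6 + 2*8)*20)*4 = ((6 + 16)*20)*4 = (22*20)*4 = 440*4 = 1760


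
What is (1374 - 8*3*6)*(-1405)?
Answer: -1728150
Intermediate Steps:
(1374 - 8*3*6)*(-1405) = (1374 - 24*6)*(-1405) = (1374 - 144)*(-1405) = 1230*(-1405) = -1728150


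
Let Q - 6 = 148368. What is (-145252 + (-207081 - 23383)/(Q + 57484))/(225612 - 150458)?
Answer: -141044890/72976661 ≈ -1.9327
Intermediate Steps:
Q = 148374 (Q = 6 + 148368 = 148374)
(-145252 + (-207081 - 23383)/(Q + 57484))/(225612 - 150458) = (-145252 + (-207081 - 23383)/(148374 + 57484))/(225612 - 150458) = (-145252 - 230464/205858)/75154 = (-145252 - 230464*1/205858)*(1/75154) = (-145252 - 115232/102929)*(1/75154) = -14950758340/102929*1/75154 = -141044890/72976661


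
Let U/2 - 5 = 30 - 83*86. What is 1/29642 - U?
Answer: 421094253/29642 ≈ 14206.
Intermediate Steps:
U = -14206 (U = 10 + 2*(30 - 83*86) = 10 + 2*(30 - 7138) = 10 + 2*(-7108) = 10 - 14216 = -14206)
1/29642 - U = 1/29642 - 1*(-14206) = 1/29642 + 14206 = 421094253/29642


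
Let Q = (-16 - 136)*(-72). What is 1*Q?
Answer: 10944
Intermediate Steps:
Q = 10944 (Q = -152*(-72) = 10944)
1*Q = 1*10944 = 10944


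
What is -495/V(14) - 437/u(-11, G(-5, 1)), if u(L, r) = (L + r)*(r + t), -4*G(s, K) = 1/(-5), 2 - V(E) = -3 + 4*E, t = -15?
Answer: 340555/48399 ≈ 7.0364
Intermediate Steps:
V(E) = 5 - 4*E (V(E) = 2 - (-3 + 4*E) = 2 + (3 - 4*E) = 5 - 4*E)
G(s, K) = 1/20 (G(s, K) = -1/4/(-5) = -1/4*(-1/5) = 1/20)
u(L, r) = (-15 + r)*(L + r) (u(L, r) = (L + r)*(r - 15) = (L + r)*(-15 + r) = (-15 + r)*(L + r))
-495/V(14) - 437/u(-11, G(-5, 1)) = -495/(5 - 4*14) - 437/((1/20)**2 - 15*(-11) - 15*1/20 - 11*1/20) = -495/(5 - 56) - 437/(1/400 + 165 - 3/4 - 11/20) = -495/(-51) - 437/65481/400 = -495*(-1/51) - 437*400/65481 = 165/17 - 7600/2847 = 340555/48399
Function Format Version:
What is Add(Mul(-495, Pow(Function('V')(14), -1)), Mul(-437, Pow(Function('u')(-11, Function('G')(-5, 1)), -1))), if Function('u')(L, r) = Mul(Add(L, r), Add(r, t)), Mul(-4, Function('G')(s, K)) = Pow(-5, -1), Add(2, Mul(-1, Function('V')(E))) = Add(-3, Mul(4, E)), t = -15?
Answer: Rational(340555, 48399) ≈ 7.0364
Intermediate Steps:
Function('V')(E) = Add(5, Mul(-4, E)) (Function('V')(E) = Add(2, Mul(-1, Add(-3, Mul(4, E)))) = Add(2, Add(3, Mul(-4, E))) = Add(5, Mul(-4, E)))
Function('G')(s, K) = Rational(1, 20) (Function('G')(s, K) = Mul(Rational(-1, 4), Pow(-5, -1)) = Mul(Rational(-1, 4), Rational(-1, 5)) = Rational(1, 20))
Function('u')(L, r) = Mul(Add(-15, r), Add(L, r)) (Function('u')(L, r) = Mul(Add(L, r), Add(r, -15)) = Mul(Add(L, r), Add(-15, r)) = Mul(Add(-15, r), Add(L, r)))
Add(Mul(-495, Pow(Function('V')(14), -1)), Mul(-437, Pow(Function('u')(-11, Function('G')(-5, 1)), -1))) = Add(Mul(-495, Pow(Add(5, Mul(-4, 14)), -1)), Mul(-437, Pow(Add(Pow(Rational(1, 20), 2), Mul(-15, -11), Mul(-15, Rational(1, 20)), Mul(-11, Rational(1, 20))), -1))) = Add(Mul(-495, Pow(Add(5, -56), -1)), Mul(-437, Pow(Add(Rational(1, 400), 165, Rational(-3, 4), Rational(-11, 20)), -1))) = Add(Mul(-495, Pow(-51, -1)), Mul(-437, Pow(Rational(65481, 400), -1))) = Add(Mul(-495, Rational(-1, 51)), Mul(-437, Rational(400, 65481))) = Add(Rational(165, 17), Rational(-7600, 2847)) = Rational(340555, 48399)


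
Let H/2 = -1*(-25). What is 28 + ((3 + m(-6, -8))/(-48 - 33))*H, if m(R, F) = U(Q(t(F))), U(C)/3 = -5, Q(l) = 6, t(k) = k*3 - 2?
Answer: 956/27 ≈ 35.407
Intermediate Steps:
H = 50 (H = 2*(-1*(-25)) = 2*25 = 50)
t(k) = -2 + 3*k (t(k) = 3*k - 2 = -2 + 3*k)
U(C) = -15 (U(C) = 3*(-5) = -15)
m(R, F) = -15
28 + ((3 + m(-6, -8))/(-48 - 33))*H = 28 + ((3 - 15)/(-48 - 33))*50 = 28 - 12/(-81)*50 = 28 - 12*(-1/81)*50 = 28 + (4/27)*50 = 28 + 200/27 = 956/27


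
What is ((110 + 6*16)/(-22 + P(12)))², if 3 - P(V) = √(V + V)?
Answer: 16337860/113569 - 3225136*√6/113569 ≈ 74.298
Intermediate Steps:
P(V) = 3 - √2*√V (P(V) = 3 - √(V + V) = 3 - √(2*V) = 3 - √2*√V)
((110 + 6*16)/(-22 + P(12)))² = ((110 + 6*16)/(-22 + (3 - √2*√12)))² = ((110 + 96)/(-22 + (3 - √2*2*√3)))² = (206/(-22 + (3 - 2*√6)))² = (206/(-19 - 2*√6))² = 42436/(-19 - 2*√6)²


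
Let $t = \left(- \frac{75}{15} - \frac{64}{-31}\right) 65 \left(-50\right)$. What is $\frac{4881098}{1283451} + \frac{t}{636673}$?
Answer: $\frac{96717143148824}{25331296554213} \approx 3.8181$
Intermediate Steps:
$t = \frac{295750}{31}$ ($t = \left(\left(-75\right) \frac{1}{15} - - \frac{64}{31}\right) 65 \left(-50\right) = \left(-5 + \frac{64}{31}\right) 65 \left(-50\right) = \left(- \frac{91}{31}\right) 65 \left(-50\right) = \left(- \frac{5915}{31}\right) \left(-50\right) = \frac{295750}{31} \approx 9540.3$)
$\frac{4881098}{1283451} + \frac{t}{636673} = \frac{4881098}{1283451} + \frac{295750}{31 \cdot 636673} = 4881098 \cdot \frac{1}{1283451} + \frac{295750}{31} \cdot \frac{1}{636673} = \frac{4881098}{1283451} + \frac{295750}{19736863} = \frac{96717143148824}{25331296554213}$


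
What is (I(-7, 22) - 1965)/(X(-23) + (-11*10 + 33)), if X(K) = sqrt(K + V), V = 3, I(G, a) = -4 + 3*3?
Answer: 150920/5949 + 3920*I*sqrt(5)/5949 ≈ 25.369 + 1.4734*I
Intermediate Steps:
I(G, a) = 5 (I(G, a) = -4 + 9 = 5)
X(K) = sqrt(3 + K) (X(K) = sqrt(K + 3) = sqrt(3 + K))
(I(-7, 22) - 1965)/(X(-23) + (-11*10 + 33)) = (5 - 1965)/(sqrt(3 - 23) + (-11*10 + 33)) = -1960/(sqrt(-20) + (-110 + 33)) = -1960/(2*I*sqrt(5) - 77) = -1960/(-77 + 2*I*sqrt(5))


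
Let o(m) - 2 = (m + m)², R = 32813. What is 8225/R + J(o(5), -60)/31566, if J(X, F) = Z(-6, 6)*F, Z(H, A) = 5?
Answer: 41631075/172629193 ≈ 0.24116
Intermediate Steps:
o(m) = 2 + 4*m² (o(m) = 2 + (m + m)² = 2 + (2*m)² = 2 + 4*m²)
J(X, F) = 5*F
8225/R + J(o(5), -60)/31566 = 8225/32813 + (5*(-60))/31566 = 8225*(1/32813) - 300*1/31566 = 8225/32813 - 50/5261 = 41631075/172629193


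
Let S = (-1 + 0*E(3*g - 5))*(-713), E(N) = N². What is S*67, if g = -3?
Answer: 47771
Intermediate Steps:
S = 713 (S = (-1 + 0*(3*(-3) - 5)²)*(-713) = (-1 + 0*(-9 - 5)²)*(-713) = (-1 + 0*(-14)²)*(-713) = (-1 + 0*196)*(-713) = (-1 + 0)*(-713) = -1*(-713) = 713)
S*67 = 713*67 = 47771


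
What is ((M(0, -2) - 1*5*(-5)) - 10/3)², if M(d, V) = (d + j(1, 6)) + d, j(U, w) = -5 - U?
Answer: 2209/9 ≈ 245.44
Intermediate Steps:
M(d, V) = -6 + 2*d (M(d, V) = (d + (-5 - 1*1)) + d = (d + (-5 - 1)) + d = (d - 6) + d = (-6 + d) + d = -6 + 2*d)
((M(0, -2) - 1*5*(-5)) - 10/3)² = (((-6 + 2*0) - 1*5*(-5)) - 10/3)² = (((-6 + 0) - 5*(-5)) - 10*⅓)² = ((-6 + 25) - 10/3)² = (19 - 10/3)² = (47/3)² = 2209/9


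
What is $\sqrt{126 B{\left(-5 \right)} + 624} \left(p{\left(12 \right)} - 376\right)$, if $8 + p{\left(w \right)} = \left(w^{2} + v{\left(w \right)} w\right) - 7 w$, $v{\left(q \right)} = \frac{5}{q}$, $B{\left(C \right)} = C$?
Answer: $- 319 i \sqrt{6} \approx - 781.39 i$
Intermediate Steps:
$p{\left(w \right)} = -3 + w^{2} - 7 w$ ($p{\left(w \right)} = -8 - \left(- w^{2} + 7 w - \frac{5}{w} w\right) = -8 - \left(-5 - w^{2} + 7 w\right) = -8 + \left(5 + w^{2} - 7 w\right) = -3 + w^{2} - 7 w$)
$\sqrt{126 B{\left(-5 \right)} + 624} \left(p{\left(12 \right)} - 376\right) = \sqrt{126 \left(-5\right) + 624} \left(\left(-3 + 12^{2} - 84\right) - 376\right) = \sqrt{-630 + 624} \left(\left(-3 + 144 - 84\right) - 376\right) = \sqrt{-6} \left(57 - 376\right) = i \sqrt{6} \left(-319\right) = - 319 i \sqrt{6}$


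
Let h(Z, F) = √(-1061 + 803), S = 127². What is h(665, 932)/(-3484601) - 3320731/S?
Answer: -3320731/16129 - I*√258/3484601 ≈ -205.89 - 4.6095e-6*I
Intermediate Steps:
S = 16129
h(Z, F) = I*√258 (h(Z, F) = √(-258) = I*√258)
h(665, 932)/(-3484601) - 3320731/S = (I*√258)/(-3484601) - 3320731/16129 = (I*√258)*(-1/3484601) - 3320731*1/16129 = -I*√258/3484601 - 3320731/16129 = -3320731/16129 - I*√258/3484601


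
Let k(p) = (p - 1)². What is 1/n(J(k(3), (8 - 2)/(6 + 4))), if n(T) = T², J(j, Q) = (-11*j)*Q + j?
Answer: 25/12544 ≈ 0.0019930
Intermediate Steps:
k(p) = (-1 + p)²
J(j, Q) = j - 11*Q*j (J(j, Q) = -11*Q*j + j = j - 11*Q*j)
1/n(J(k(3), (8 - 2)/(6 + 4))) = 1/(((-1 + 3)²*(1 - 11*(8 - 2)/(6 + 4)))²) = 1/((2²*(1 - 66/10))²) = 1/((4*(1 - 66/10))²) = 1/((4*(1 - 11*⅗))²) = 1/((4*(1 - 33/5))²) = 1/((4*(-28/5))²) = 1/((-112/5)²) = 1/(12544/25) = 25/12544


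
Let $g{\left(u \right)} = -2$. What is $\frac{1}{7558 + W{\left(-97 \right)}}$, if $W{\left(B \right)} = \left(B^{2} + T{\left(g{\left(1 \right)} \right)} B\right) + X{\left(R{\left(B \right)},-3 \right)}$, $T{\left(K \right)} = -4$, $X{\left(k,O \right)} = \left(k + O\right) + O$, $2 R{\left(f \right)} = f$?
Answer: $\frac{2}{34601} \approx 5.7802 \cdot 10^{-5}$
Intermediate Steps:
$R{\left(f \right)} = \frac{f}{2}$
$X{\left(k,O \right)} = k + 2 O$ ($X{\left(k,O \right)} = \left(O + k\right) + O = k + 2 O$)
$W{\left(B \right)} = -6 + B^{2} - \frac{7 B}{2}$ ($W{\left(B \right)} = \left(B^{2} - 4 B\right) + \left(\frac{B}{2} + 2 \left(-3\right)\right) = \left(B^{2} - 4 B\right) + \left(\frac{B}{2} - 6\right) = \left(B^{2} - 4 B\right) + \left(-6 + \frac{B}{2}\right) = -6 + B^{2} - \frac{7 B}{2}$)
$\frac{1}{7558 + W{\left(-97 \right)}} = \frac{1}{7558 - \left(- \frac{667}{2} - 9409\right)} = \frac{1}{7558 + \left(-6 + 9409 + \frac{679}{2}\right)} = \frac{1}{7558 + \frac{19485}{2}} = \frac{1}{\frac{34601}{2}} = \frac{2}{34601}$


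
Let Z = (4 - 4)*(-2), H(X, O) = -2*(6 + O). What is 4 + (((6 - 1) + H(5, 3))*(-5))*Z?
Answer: 4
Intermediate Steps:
H(X, O) = -12 - 2*O
Z = 0 (Z = 0*(-2) = 0)
4 + (((6 - 1) + H(5, 3))*(-5))*Z = 4 + (((6 - 1) + (-12 - 2*3))*(-5))*0 = 4 + ((5 + (-12 - 6))*(-5))*0 = 4 + ((5 - 18)*(-5))*0 = 4 - 13*(-5)*0 = 4 + 65*0 = 4 + 0 = 4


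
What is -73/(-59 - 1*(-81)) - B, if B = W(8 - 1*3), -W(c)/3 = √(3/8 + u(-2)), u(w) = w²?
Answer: -73/22 + 3*√70/4 ≈ 2.9568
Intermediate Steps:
W(c) = -3*√70/4 (W(c) = -3*√(3/8 + (-2)²) = -3*√(3*(⅛) + 4) = -3*√(3/8 + 4) = -3*√70/4)
B = -3*√70/4 ≈ -6.2749
-73/(-59 - 1*(-81)) - B = -73/(-59 - 1*(-81)) - (-3)*√70/4 = -73/(-59 + 81) + 3*√70/4 = -73/22 + 3*√70/4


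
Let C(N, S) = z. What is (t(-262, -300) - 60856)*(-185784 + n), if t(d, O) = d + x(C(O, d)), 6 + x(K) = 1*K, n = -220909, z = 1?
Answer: 24858296239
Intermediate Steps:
C(N, S) = 1
x(K) = -6 + K (x(K) = -6 + 1*K = -6 + K)
t(d, O) = -5 + d (t(d, O) = d + (-6 + 1) = d - 5 = -5 + d)
(t(-262, -300) - 60856)*(-185784 + n) = ((-5 - 262) - 60856)*(-185784 - 220909) = (-267 - 60856)*(-406693) = -61123*(-406693) = 24858296239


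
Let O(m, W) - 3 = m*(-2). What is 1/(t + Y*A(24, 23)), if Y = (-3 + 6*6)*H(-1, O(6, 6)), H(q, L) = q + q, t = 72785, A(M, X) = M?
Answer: 1/71201 ≈ 1.4045e-5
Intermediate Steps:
O(m, W) = 3 - 2*m (O(m, W) = 3 + m*(-2) = 3 - 2*m)
H(q, L) = 2*q
Y = -66 (Y = (-3 + 6*6)*(2*(-1)) = (-3 + 36)*(-2) = 33*(-2) = -66)
1/(t + Y*A(24, 23)) = 1/(72785 - 66*24) = 1/(72785 - 1584) = 1/71201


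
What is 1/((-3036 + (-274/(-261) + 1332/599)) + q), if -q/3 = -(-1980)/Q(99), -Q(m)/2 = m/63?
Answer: -156339/178652716 ≈ -0.00087510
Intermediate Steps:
Q(m) = -2*m/63
q = 1890 (q = -(-3)*(-1980/((-2/63*99))) = -(-3)*(-1980/(-22/7)) = -(-3)*(-1980*(-7/22)) = -(-3)*630 = -3*(-630) = 1890)
1/((-3036 + (-274/(-261) + 1332/599)) + q) = 1/((-3036 + (-274/(-261) + 1332/599)) + 1890) = 1/((-3036 + (-274*(-1/261) + 1332*(1/599))) + 1890) = 1/((-3036 + (274/261 + 1332/599)) + 1890) = 1/((-3036 + 511778/156339) + 1890) = 1/(-474133426/156339 + 1890) = 1/(-178652716/156339) = -156339/178652716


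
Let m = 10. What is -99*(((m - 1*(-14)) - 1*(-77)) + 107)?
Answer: -20592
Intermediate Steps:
-99*(((m - 1*(-14)) - 1*(-77)) + 107) = -99*(((10 - 1*(-14)) - 1*(-77)) + 107) = -99*(((10 + 14) + 77) + 107) = -99*((24 + 77) + 107) = -99*(101 + 107) = -99*208 = -20592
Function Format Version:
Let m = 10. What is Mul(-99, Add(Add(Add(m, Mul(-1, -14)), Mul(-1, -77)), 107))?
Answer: -20592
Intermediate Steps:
Mul(-99, Add(Add(Add(m, Mul(-1, -14)), Mul(-1, -77)), 107)) = Mul(-99, Add(Add(Add(10, Mul(-1, -14)), Mul(-1, -77)), 107)) = Mul(-99, Add(Add(Add(10, 14), 77), 107)) = Mul(-99, Add(Add(24, 77), 107)) = Mul(-99, Add(101, 107)) = Mul(-99, 208) = -20592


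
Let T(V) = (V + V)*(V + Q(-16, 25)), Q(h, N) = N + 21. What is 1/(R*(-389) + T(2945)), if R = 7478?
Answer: 1/14708048 ≈ 6.7990e-8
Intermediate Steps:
Q(h, N) = 21 + N
T(V) = 2*V*(46 + V) (T(V) = (V + V)*(V + (21 + 25)) = (2*V)*(V + 46) = (2*V)*(46 + V) = 2*V*(46 + V))
1/(R*(-389) + T(2945)) = 1/(7478*(-389) + 2*2945*(46 + 2945)) = 1/(-2908942 + 2*2945*2991) = 1/(-2908942 + 17616990) = 1/14708048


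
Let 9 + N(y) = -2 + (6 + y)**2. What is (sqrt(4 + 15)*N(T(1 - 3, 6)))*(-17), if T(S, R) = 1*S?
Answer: -85*sqrt(19) ≈ -370.51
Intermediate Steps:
T(S, R) = S
N(y) = -11 + (6 + y)**2 (N(y) = -9 + (-2 + (6 + y)**2) = -11 + (6 + y)**2)
(sqrt(4 + 15)*N(T(1 - 3, 6)))*(-17) = (sqrt(4 + 15)*(-11 + (6 + (1 - 3))**2))*(-17) = (sqrt(19)*(-11 + (6 - 2)**2))*(-17) = (sqrt(19)*(-11 + 4**2))*(-17) = (sqrt(19)*(-11 + 16))*(-17) = (sqrt(19)*5)*(-17) = (5*sqrt(19))*(-17) = -85*sqrt(19)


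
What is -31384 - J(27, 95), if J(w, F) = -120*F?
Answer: -19984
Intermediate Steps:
-31384 - J(27, 95) = -31384 - (-120)*95 = -31384 - 1*(-11400) = -31384 + 11400 = -19984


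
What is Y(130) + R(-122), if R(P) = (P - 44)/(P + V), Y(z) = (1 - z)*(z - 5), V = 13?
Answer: -1757459/109 ≈ -16123.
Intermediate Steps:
Y(z) = (1 - z)*(-5 + z)
R(P) = (-44 + P)/(13 + P) (R(P) = (P - 44)/(P + 13) = (-44 + P)/(13 + P))
Y(130) + R(-122) = (-5 - 1*130² + 6*130) + (-44 - 122)/(13 - 122) = (-5 - 1*16900 + 780) - 166/(-109) = (-5 - 16900 + 780) - 1/109*(-166) = -16125 + 166/109 = -1757459/109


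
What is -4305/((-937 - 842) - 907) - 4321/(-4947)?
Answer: 1935473/781626 ≈ 2.4762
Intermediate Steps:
-4305/((-937 - 842) - 907) - 4321/(-4947) = -4305/(-1779 - 907) - 4321*(-1/4947) = -4305/(-2686) + 4321/4947 = -4305*(-1/2686) + 4321/4947 = 4305/2686 + 4321/4947 = 1935473/781626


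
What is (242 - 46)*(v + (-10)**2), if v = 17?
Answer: 22932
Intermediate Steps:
(242 - 46)*(v + (-10)**2) = (242 - 46)*(17 + (-10)**2) = 196*(17 + 100) = 196*117 = 22932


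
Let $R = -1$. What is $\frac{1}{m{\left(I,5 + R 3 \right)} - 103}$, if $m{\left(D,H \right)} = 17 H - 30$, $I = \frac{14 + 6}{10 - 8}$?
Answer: $- \frac{1}{99} \approx -0.010101$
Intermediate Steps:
$I = 10$ ($I = \frac{20}{2} = 20 \cdot \frac{1}{2} = 10$)
$m{\left(D,H \right)} = -30 + 17 H$
$\frac{1}{m{\left(I,5 + R 3 \right)} - 103} = \frac{1}{\left(-30 + 17 \left(5 - 3\right)\right) - 103} = \frac{1}{\left(-30 + 17 \cdot 2\right) - 103} = \frac{1}{\left(-30 + 34\right) - 103} = \frac{1}{4 - 103} = \frac{1}{-99} = - \frac{1}{99}$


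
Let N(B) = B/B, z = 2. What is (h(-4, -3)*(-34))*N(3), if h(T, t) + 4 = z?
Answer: 68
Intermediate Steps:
h(T, t) = -2 (h(T, t) = -4 + 2 = -2)
N(B) = 1
(h(-4, -3)*(-34))*N(3) = -2*(-34)*1 = 68*1 = 68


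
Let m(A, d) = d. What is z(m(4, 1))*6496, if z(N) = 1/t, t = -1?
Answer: -6496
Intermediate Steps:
z(N) = -1 (z(N) = 1/(-1) = -1)
z(m(4, 1))*6496 = -1*6496 = -6496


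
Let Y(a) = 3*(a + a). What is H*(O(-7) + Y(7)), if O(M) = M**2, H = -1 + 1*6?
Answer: 455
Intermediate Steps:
Y(a) = 6*a (Y(a) = 3*(2*a) = 6*a)
H = 5 (H = -1 + 6 = 5)
H*(O(-7) + Y(7)) = 5*((-7)**2 + 6*7) = 5*(49 + 42) = 5*91 = 455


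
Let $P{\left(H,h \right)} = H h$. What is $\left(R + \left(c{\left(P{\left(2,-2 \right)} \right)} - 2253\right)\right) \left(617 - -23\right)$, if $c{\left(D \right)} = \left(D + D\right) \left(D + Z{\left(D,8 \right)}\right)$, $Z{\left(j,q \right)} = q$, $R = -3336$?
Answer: $-3597440$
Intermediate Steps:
$c{\left(D \right)} = 2 D \left(8 + D\right)$ ($c{\left(D \right)} = \left(D + D\right) \left(D + 8\right) = 2 D \left(8 + D\right)$)
$\left(R + \left(c{\left(P{\left(2,-2 \right)} \right)} - 2253\right)\right) \left(617 - -23\right) = \left(-3336 - \left(2253 - 2 \cdot 2 \left(-2\right) \left(8 + 2 \left(-2\right)\right)\right)\right) \left(617 - -23\right) = \left(-3336 - \left(2253 + 8 \left(8 - 4\right)\right)\right) \left(617 + \left(-23 + 46\right)\right) = \left(-3336 - \left(2253 + 8 \cdot 4\right)\right) \left(617 + 23\right) = \left(-3336 - 2285\right) 640 = \left(-5621\right) 640 = -3597440$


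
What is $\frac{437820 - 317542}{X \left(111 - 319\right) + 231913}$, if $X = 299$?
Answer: $\frac{120278}{169721} \approx 0.70868$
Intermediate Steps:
$\frac{437820 - 317542}{X \left(111 - 319\right) + 231913} = \frac{437820 - 317542}{299 \left(111 - 319\right) + 231913} = \frac{120278}{299 \left(-208\right) + 231913} = \frac{120278}{-62192 + 231913} = \frac{120278}{169721}$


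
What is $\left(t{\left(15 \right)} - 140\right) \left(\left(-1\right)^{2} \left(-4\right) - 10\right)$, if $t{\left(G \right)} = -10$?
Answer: $2100$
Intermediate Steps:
$\left(t{\left(15 \right)} - 140\right) \left(\left(-1\right)^{2} \left(-4\right) - 10\right) = \left(-10 - 140\right) \left(\left(-1\right)^{2} \left(-4\right) - 10\right) = - 150 \left(1 \left(-4\right) - 10\right) = - 150 \left(-4 - 10\right) = \left(-150\right) \left(-14\right) = 2100$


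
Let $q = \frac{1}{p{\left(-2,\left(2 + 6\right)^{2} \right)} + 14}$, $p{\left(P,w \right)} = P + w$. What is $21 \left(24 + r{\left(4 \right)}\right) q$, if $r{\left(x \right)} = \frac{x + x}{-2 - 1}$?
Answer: $\frac{112}{19} \approx 5.8947$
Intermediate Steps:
$r{\left(x \right)} = - \frac{2 x}{3}$ ($r{\left(x \right)} = \frac{2 x}{-3} = 2 x \left(- \frac{1}{3}\right) = - \frac{2 x}{3}$)
$q = \frac{1}{76}$ ($q = \frac{1}{\left(-2 + \left(2 + 6\right)^{2}\right) + 14} = \frac{1}{\left(-2 + 8^{2}\right) + 14} = \frac{1}{\left(-2 + 64\right) + 14} = \frac{1}{62 + 14} = \frac{1}{76} \approx 0.013158$)
$21 \left(24 + r{\left(4 \right)}\right) q = 21 \left(24 - \frac{8}{3}\right) \frac{1}{76} = 21 \cdot \frac{64}{3} \cdot \frac{1}{76} = 448 \cdot \frac{1}{76} = \frac{112}{19}$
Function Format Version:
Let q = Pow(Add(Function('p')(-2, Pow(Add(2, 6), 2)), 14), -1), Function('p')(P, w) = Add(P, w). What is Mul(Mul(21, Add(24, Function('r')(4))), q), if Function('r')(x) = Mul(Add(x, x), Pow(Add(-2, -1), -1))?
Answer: Rational(112, 19) ≈ 5.8947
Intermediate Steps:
Function('r')(x) = Mul(Rational(-2, 3), x) (Function('r')(x) = Mul(Mul(2, x), Pow(-3, -1)) = Mul(Mul(2, x), Rational(-1, 3)) = Mul(Rational(-2, 3), x))
q = Rational(1, 76) (q = Pow(Add(Add(-2, Pow(Add(2, 6), 2)), 14), -1) = Pow(Add(Add(-2, Pow(8, 2)), 14), -1) = Pow(Add(Add(-2, 64), 14), -1) = Pow(Add(62, 14), -1) = Pow(76, -1) = Rational(1, 76) ≈ 0.013158)
Mul(Mul(21, Add(24, Function('r')(4))), q) = Mul(Mul(21, Add(24, Mul(Rational(-2, 3), 4))), Rational(1, 76)) = Mul(Mul(21, Add(24, Rational(-8, 3))), Rational(1, 76)) = Mul(Mul(21, Rational(64, 3)), Rational(1, 76)) = Mul(448, Rational(1, 76)) = Rational(112, 19)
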